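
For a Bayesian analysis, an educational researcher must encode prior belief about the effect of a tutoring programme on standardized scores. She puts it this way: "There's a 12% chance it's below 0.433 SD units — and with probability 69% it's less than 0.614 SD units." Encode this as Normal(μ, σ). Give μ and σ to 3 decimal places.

The p-quantile of Normal(μ,σ) is μ + z_p·σ, with z_{0.12} = -1.175 and z_{0.69} = 0.4959.
Eliminate σ: μ = (z₂·x₁ − z₁·x₂)/(z₂ − z₁) = (0.4959·0.433 − (-1.175)·0.614)/1.671 = 0.560.
Then σ = (x₂ − x₁)/(z₂ − z₁) = (0.614 − 0.433)/1.671 = 0.108.

μ = 0.560, σ = 0.108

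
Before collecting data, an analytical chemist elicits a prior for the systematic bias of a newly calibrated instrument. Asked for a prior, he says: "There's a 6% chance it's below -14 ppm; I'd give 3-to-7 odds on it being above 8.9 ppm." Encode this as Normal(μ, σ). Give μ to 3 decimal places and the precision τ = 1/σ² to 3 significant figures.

μ = 3.124, τ = 0.00824

The p-quantile of Normal(μ,σ) is μ + z_p·σ, with z_{0.06} = -1.555 and z_{0.7} = 0.5244.
Eliminate σ: μ = (z₂·x₁ − z₁·x₂)/(z₂ − z₁) = (0.5244·-14 − (-1.555)·8.9)/2.079 = 3.124.
Then σ = (x₂ − x₁)/(z₂ − z₁) = (8.9 − -14)/2.079 = 11.014.
Precision τ = 1/σ² = 1/11.01² = 0.00824.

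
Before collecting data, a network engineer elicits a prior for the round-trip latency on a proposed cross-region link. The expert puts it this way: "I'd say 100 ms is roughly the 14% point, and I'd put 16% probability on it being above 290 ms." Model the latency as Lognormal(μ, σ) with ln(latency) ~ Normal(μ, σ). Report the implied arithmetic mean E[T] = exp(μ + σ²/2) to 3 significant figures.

If T ~ Lognormal(μ,σ) then ln T ~ Normal(μ,σ), so the p-quantile of ln T is μ + z_p·σ.
ln(100) = 4.605 and ln(290) = 5.67; z_{0.14} = -1.08, z_{0.84} = 0.9945.
σ = (5.67 − 4.605)/(0.9945 − (-1.08)) = 0.513.
μ = 4.605 − (-1.08)·0.513 = 5.160.
E[T] = exp(μ + σ²/2) = exp(5.160 + 0.1317) = 199 ms.

E[T] ≈ 199 ms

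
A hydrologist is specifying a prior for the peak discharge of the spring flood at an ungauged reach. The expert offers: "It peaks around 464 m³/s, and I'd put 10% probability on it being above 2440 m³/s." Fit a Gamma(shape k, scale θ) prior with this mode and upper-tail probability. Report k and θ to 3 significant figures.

k ≈ 1.63, θ ≈ 732

Gamma(k,θ) with k>1 has mode (k−1)θ, so θ = 464/(k−1).
Need P(X < 2440) = 0.9 with θ tied to k this way. Start at k = 2, θ = 464: P(X<2440) ≈ 0.967.
Too high — lower k to spread out. Iterating converges to k ≈ 1.63.
Then θ = 464/(1.63−1) ≈ 732.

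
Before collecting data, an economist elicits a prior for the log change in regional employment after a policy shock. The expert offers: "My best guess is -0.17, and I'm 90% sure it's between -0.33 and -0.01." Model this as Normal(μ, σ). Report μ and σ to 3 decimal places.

A symmetric 90% interval runs μ ± z·σ with z = 1.645.
Half-width = 0.16, so σ = 0.16/1.645 = 0.097.
μ is the stated best guess, -0.170.

μ = -0.170, σ = 0.097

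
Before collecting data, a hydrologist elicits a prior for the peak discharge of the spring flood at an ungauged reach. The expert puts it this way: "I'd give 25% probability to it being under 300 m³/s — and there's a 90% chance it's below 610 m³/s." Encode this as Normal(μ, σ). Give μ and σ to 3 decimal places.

For Normal(μ,σ), the p-quantile is μ + z_p·σ. Here z_{0.25} = -0.6745, z_{0.9} = 1.282.
So 300 = μ − 0.6745σ and 610 = μ + 1.282σ.
Subtracting: σ = (610 − 300)/(1.282 − (-0.6745)) = 158.483.
Then μ = 300 − (-0.6745)·158.483 = 406.895.

μ = 406.895, σ = 158.483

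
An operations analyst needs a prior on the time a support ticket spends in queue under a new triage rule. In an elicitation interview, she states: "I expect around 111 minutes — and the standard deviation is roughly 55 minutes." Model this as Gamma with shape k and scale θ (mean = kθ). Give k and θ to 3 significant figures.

k ≈ 4.07, θ ≈ 27.3

For Gamma(k, scale θ): mean = kθ, variance = kθ², so CV = 1/√k.
CV = SD/mean = 55/111 = 0.4955, hence k = 1/CV² = 4.07.
Then θ = mean/k = 111/4.07 = 27.3.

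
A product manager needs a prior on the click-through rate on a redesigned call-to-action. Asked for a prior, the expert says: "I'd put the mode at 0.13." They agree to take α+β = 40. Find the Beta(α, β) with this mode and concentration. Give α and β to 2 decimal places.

For α,β > 1 the Beta mode is (α−1)/(α+β−2). With α+β = 40, the mode is (α−1)/38.
Set (α−1)/38 = 0.13 → α = 1 + 0.13·38 = 5.94.
β = 40 − α = 34.06.

α = 5.94, β = 34.06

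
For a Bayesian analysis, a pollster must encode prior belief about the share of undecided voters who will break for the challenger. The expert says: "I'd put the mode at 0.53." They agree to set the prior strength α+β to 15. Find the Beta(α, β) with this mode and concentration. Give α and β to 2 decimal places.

α = 7.89, β = 7.11

For α,β > 1 the Beta mode is (α−1)/(α+β−2). With α+β = 15, the mode is (α−1)/13.
Set (α−1)/13 = 0.53 → α = 1 + 0.53·13 = 7.89.
β = 15 − α = 7.11.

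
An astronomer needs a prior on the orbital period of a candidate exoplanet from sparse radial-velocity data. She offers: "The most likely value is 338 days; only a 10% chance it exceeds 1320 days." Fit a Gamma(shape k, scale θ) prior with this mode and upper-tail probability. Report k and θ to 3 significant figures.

Gamma(k,θ) with k>1 has mode (k−1)θ, so θ = 338/(k−1).
Need P(X < 1320) = 0.9 with θ tied to k this way. Start at k = 2, θ = 338: P(X<1320) ≈ 0.901.
Too high — lower k to spread out. Iterating converges to k ≈ 1.99.
Then θ = 338/(1.99−1) ≈ 340.

k ≈ 1.99, θ ≈ 340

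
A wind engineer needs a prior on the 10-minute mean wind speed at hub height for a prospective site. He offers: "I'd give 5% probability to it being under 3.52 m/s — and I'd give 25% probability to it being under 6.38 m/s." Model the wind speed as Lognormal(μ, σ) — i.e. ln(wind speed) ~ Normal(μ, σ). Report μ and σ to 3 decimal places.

If T ~ Lognormal(μ,σ) then ln T ~ Normal(μ,σ), so the p-quantile of ln T is μ + z_p·σ.
ln(3.52) = 1.258 and ln(6.38) = 1.853; z_{0.05} = -1.645, z_{0.25} = -0.6745.
σ = (1.853 − 1.258)/(-0.6745 − (-1.645)) = 0.613.
μ = 1.258 − (-1.645)·0.613 = 2.267.

μ ≈ 2.267, σ ≈ 0.613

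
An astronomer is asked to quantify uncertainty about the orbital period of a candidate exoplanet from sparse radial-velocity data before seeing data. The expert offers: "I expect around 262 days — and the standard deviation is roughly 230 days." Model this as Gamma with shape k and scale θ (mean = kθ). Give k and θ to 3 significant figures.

For Gamma(k, scale θ): mean = kθ, variance = kθ², so CV = 1/√k.
CV = SD/mean = 230/262 = 0.8779, hence k = 1/CV² = 1.3.
Then θ = mean/k = 262/1.3 = 202.

k ≈ 1.3, θ ≈ 202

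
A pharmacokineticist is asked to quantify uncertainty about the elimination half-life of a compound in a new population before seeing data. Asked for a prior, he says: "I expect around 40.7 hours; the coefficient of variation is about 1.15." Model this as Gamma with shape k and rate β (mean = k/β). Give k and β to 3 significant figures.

k ≈ 0.756, β ≈ 0.0186

For Gamma(k, rate β): mean = k/β, variance = k/β², so CV = 1/√k.
CV = 1.15, hence k = 1/CV² = 0.756.
Then β = k/mean = 0.756/40.7 = 0.0186.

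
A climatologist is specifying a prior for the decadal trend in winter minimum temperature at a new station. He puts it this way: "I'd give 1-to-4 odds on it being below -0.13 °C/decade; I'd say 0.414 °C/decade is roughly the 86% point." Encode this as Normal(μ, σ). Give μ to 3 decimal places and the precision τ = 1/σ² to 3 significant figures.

μ = 0.108, τ = 12.5

For Normal(μ,σ), the p-quantile is μ + z_p·σ. Here z_{0.2} = -0.8416, z_{0.86} = 1.08.
So -0.13 = μ − 0.8416σ and 0.414 = μ + 1.08σ.
Subtracting: σ = (0.414 − -0.13)/(1.08 − (-0.8416)) = 0.283.
Then μ = -0.13 − (-0.8416)·0.283 = 0.108.
Precision τ = 1/σ² = 1/0.283² = 12.5.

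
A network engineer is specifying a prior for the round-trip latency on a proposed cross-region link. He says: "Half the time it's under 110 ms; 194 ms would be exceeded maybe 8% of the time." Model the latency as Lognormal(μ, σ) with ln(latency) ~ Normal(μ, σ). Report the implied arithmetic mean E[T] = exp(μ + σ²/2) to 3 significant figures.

If T ~ Lognormal(μ,σ) then ln T ~ Normal(μ,σ), so the p-quantile of ln T is μ + z_p·σ.
ln(110) = 4.7 and ln(194) = 5.268; z_{0.5} = 0, z_{0.92} = 1.405.
σ = (5.268 − 4.7)/(1.405 − (0)) = 0.404.
μ = 4.7 − (0)·0.404 = 4.700.
E[T] = exp(μ + σ²/2) = exp(4.700 + 0.0815) = 119 ms.

E[T] ≈ 119 ms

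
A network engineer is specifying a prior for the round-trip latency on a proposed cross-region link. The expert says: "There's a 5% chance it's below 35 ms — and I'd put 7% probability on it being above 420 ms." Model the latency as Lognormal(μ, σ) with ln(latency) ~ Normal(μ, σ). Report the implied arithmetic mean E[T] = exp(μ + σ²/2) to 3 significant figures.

If T ~ Lognormal(μ,σ) then ln T ~ Normal(μ,σ), so the p-quantile of ln T is μ + z_p·σ.
ln(35) = 3.555 and ln(420) = 6.04; z_{0.05} = -1.645, z_{0.93} = 1.476.
σ = (6.04 − 3.555)/(1.476 − (-1.645)) = 0.796.
μ = 3.555 − (-1.645)·0.796 = 4.865.
E[T] = exp(μ + σ²/2) = exp(4.865 + 0.3170) = 178 ms.

E[T] ≈ 178 ms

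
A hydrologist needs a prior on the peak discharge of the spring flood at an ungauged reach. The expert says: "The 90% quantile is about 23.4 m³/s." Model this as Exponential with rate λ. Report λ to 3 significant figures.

λ ≈ 0.0984

P(T < 23.4) = 1 − e^(−λ·23.4) = 0.9, so λ = −ln(1−0.9)/23.4 = −ln(0.1)/23.4 = 0.0984.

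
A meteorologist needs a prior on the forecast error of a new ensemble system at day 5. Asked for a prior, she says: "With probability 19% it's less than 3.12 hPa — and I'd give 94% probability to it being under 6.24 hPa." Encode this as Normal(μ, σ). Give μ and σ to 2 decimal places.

μ = 4.25, σ = 1.28

The p-quantile of Normal(μ,σ) is μ + z_p·σ, with z_{0.19} = -0.8779 and z_{0.94} = 1.555.
Eliminate σ: μ = (z₂·x₁ − z₁·x₂)/(z₂ − z₁) = (1.555·3.12 − (-0.8779)·6.24)/2.433 = 4.25.
Then σ = (x₂ − x₁)/(z₂ − z₁) = (6.24 − 3.12)/2.433 = 1.28.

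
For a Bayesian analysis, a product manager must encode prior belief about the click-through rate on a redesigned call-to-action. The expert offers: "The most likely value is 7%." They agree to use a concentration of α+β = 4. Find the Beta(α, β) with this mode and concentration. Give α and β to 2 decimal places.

α = 1.14, β = 2.86

For α,β > 1 the Beta mode is (α−1)/(α+β−2). With α+β = 4, the mode is (α−1)/2.
Set (α−1)/2 = 0.07 → α = 1 + 0.07·2 = 1.14.
β = 4 − α = 2.86.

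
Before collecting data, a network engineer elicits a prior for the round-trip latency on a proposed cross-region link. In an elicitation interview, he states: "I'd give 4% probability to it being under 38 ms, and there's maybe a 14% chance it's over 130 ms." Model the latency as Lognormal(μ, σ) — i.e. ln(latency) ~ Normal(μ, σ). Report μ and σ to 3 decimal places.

If T ~ Lognormal(μ,σ) then ln T ~ Normal(μ,σ), so the p-quantile of ln T is μ + z_p·σ.
ln(38) = 3.638 and ln(130) = 4.868; z_{0.04} = -1.751, z_{0.86} = 1.08.
σ = (4.868 − 3.638)/(1.08 − (-1.751)) = 0.434.
μ = 3.638 − (-1.751)·0.434 = 4.398.

μ ≈ 4.398, σ ≈ 0.434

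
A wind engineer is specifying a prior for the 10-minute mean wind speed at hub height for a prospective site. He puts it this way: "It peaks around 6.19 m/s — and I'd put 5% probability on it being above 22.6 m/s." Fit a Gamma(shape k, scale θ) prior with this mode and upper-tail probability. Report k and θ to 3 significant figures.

Gamma(k,θ) with k>1 has mode (k−1)θ, so θ = 6.19/(k−1).
Need P(X < 22.6) = 0.95 with θ tied to k this way. Start at k = 2, θ = 6.19: P(X<22.6) ≈ 0.879.
Too low — raise k to concentrate. Iterating converges to k ≈ 2.53.
Then θ = 6.19/(2.53−1) ≈ 4.05.

k ≈ 2.53, θ ≈ 4.05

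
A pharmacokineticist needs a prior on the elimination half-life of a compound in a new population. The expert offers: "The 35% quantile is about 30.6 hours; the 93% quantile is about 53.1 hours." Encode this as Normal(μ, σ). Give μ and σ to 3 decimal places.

μ = 35.258, σ = 12.090

The p-quantile of Normal(μ,σ) is μ + z_p·σ, with z_{0.35} = -0.3853 and z_{0.93} = 1.476.
Eliminate σ: μ = (z₂·x₁ − z₁·x₂)/(z₂ − z₁) = (1.476·30.6 − (-0.3853)·53.1)/1.861 = 35.258.
Then σ = (x₂ − x₁)/(z₂ − z₁) = (53.1 − 30.6)/1.861 = 12.090.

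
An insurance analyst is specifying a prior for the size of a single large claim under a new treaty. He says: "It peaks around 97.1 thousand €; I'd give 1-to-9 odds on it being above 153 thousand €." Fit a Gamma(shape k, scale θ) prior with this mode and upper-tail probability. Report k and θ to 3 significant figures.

k ≈ 10.1, θ ≈ 10.7

Gamma(k,θ) with k>1 has mode (k−1)θ, so θ = 97.1/(k−1).
Need P(X < 153) = 0.9 with θ tied to k this way. Start at k = 2, θ = 97.1: P(X<153) ≈ 0.467.
Too low — raise k to concentrate. Iterating converges to k ≈ 10.1.
Then θ = 97.1/(10.1−1) ≈ 10.7.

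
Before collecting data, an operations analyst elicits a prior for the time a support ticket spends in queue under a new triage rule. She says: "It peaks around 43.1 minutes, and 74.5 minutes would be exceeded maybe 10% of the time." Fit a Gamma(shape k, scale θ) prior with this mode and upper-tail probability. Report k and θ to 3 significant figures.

k ≈ 7.33, θ ≈ 6.81

Gamma(k,θ) with k>1 has mode (k−1)θ, so θ = 43.1/(k−1).
Need P(X < 74.5) = 0.9 with θ tied to k this way. Start at k = 2, θ = 43.1: P(X<74.5) ≈ 0.516.
Too low — raise k to concentrate. Iterating converges to k ≈ 7.33.
Then θ = 43.1/(7.33−1) ≈ 6.81.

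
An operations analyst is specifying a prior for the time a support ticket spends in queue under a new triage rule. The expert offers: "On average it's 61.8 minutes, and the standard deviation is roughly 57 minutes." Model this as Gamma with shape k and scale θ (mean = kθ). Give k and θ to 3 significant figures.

For Gamma(k, scale θ): mean = kθ, variance = kθ², so CV = 1/√k.
CV = SD/mean = 57/61.8 = 0.9223, hence k = 1/CV² = 1.18.
Then θ = mean/k = 61.8/1.18 = 52.6.

k ≈ 1.18, θ ≈ 52.6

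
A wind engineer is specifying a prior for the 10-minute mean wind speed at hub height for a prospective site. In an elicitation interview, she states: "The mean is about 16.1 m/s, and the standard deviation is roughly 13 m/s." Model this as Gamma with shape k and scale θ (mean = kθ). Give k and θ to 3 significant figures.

k ≈ 1.53, θ ≈ 10.5

For Gamma(k, scale θ): mean = kθ, variance = kθ², so CV = 1/√k.
CV = SD/mean = 13/16.1 = 0.8075, hence k = 1/CV² = 1.53.
Then θ = mean/k = 16.1/1.53 = 10.5.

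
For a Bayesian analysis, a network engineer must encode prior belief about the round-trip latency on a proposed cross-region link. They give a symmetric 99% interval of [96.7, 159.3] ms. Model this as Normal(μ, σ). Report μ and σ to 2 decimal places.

A symmetric 99% interval runs μ ± z·σ with z = 2.576.
Half-width = 31.3, so σ = 31.3/2.576 = 12.15.
μ is the interval midpoint, 128.00.

μ = 128.00, σ = 12.15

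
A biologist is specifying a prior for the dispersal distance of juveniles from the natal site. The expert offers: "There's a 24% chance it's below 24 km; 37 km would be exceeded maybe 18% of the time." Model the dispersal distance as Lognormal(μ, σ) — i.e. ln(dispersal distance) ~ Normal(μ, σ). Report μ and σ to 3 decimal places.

μ ≈ 3.367, σ ≈ 0.267

If T ~ Lognormal(μ,σ) then ln T ~ Normal(μ,σ), so the p-quantile of ln T is μ + z_p·σ.
ln(24) = 3.178 and ln(37) = 3.611; z_{0.24} = -0.7063, z_{0.82} = 0.9154.
σ = (3.611 − 3.178)/(0.9154 − (-0.7063)) = 0.267.
μ = 3.178 − (-0.7063)·0.267 = 3.367.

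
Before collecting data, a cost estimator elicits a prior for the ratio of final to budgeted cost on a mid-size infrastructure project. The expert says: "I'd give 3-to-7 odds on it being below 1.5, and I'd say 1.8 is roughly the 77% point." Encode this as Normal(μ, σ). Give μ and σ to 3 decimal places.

μ = 1.625, σ = 0.237

For Normal(μ,σ), the p-quantile is μ + z_p·σ. Here z_{0.3} = -0.5244, z_{0.77} = 0.7388.
So 1.5 = μ − 0.5244σ and 1.8 = μ + 0.7388σ.
Subtracting: σ = (1.8 − 1.5)/(0.7388 − (-0.5244)) = 0.237.
Then μ = 1.5 − (-0.5244)·0.237 = 1.625.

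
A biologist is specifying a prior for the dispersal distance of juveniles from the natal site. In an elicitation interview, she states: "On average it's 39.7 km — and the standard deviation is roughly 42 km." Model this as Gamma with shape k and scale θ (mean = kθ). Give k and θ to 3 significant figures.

k ≈ 0.893, θ ≈ 44.4

For Gamma(k, scale θ): mean = kθ, variance = kθ², so CV = 1/√k.
CV = SD/mean = 42/39.7 = 1.058, hence k = 1/CV² = 0.893.
Then θ = mean/k = 39.7/0.893 = 44.4.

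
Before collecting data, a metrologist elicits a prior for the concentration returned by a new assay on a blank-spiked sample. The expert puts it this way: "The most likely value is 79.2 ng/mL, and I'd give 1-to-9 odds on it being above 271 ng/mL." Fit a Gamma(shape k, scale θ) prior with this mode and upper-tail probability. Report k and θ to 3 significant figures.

Gamma(k,θ) with k>1 has mode (k−1)θ, so θ = 79.2/(k−1).
Need P(X < 271) = 0.9 with θ tied to k this way. Start at k = 2, θ = 79.2: P(X<271) ≈ 0.856.
Too low — raise k to concentrate. Iterating converges to k ≈ 2.24.
Then θ = 79.2/(2.24−1) ≈ 63.9.

k ≈ 2.24, θ ≈ 63.9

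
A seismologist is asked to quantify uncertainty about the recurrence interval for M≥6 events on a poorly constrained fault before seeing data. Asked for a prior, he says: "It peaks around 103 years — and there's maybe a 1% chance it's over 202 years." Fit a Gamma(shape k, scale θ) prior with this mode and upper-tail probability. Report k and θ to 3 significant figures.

k ≈ 11.9, θ ≈ 9.48

Gamma(k,θ) with k>1 has mode (k−1)θ, so θ = 103/(k−1).
Need P(X < 202) = 0.99 with θ tied to k this way. Start at k = 2, θ = 103: P(X<202) ≈ 0.583.
Too low — raise k to concentrate. Iterating converges to k ≈ 11.9.
Then θ = 103/(11.9−1) ≈ 9.48.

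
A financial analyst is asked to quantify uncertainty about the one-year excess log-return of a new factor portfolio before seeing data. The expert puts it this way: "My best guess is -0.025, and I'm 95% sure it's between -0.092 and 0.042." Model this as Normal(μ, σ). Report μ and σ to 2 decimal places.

μ = -0.03, σ = 0.03

A symmetric 95% interval runs μ ± z·σ with z = 1.96.
Half-width = 0.067, so σ = 0.067/1.96 = 0.03.
μ is the stated best guess, -0.03.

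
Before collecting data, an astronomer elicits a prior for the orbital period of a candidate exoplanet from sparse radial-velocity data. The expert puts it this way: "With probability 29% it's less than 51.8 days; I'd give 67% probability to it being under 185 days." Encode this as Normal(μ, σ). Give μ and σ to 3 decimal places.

For Normal(μ,σ), the p-quantile is μ + z_p·σ. Here z_{0.29} = -0.5534, z_{0.67} = 0.4399.
So 51.8 = μ − 0.5534σ and 185 = μ + 0.4399σ.
Subtracting: σ = (185 − 51.8)/(0.4399 − (-0.5534)) = 134.099.
Then μ = 51.8 − (-0.5534)·134.099 = 126.008.

μ = 126.008, σ = 134.099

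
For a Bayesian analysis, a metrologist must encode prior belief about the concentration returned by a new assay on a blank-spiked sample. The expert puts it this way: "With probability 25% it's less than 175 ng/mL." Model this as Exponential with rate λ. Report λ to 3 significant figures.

P(T < 175.0) = 1 − e^(−λ·175.0) = 0.25, so λ = −ln(1−0.25)/175.0 = −ln(0.75)/175.0 = 0.00164.

λ ≈ 0.00164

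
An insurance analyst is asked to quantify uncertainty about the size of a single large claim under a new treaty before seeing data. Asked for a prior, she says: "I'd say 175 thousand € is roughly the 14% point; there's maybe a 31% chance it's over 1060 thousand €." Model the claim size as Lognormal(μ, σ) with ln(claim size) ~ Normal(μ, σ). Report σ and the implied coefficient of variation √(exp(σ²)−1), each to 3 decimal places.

σ ≈ 1.143, CV ≈ 1.641

If T ~ Lognormal(μ,σ) then ln T ~ Normal(μ,σ), so the p-quantile of ln T is μ + z_p·σ.
ln(175) = 5.165 and ln(1060) = 6.966; z_{0.14} = -1.08, z_{0.69} = 0.4959.
σ = (6.966 − 5.165)/(0.4959 − (-1.08)) = 1.143.
μ = 5.165 − (-1.08)·1.143 = 6.399.
CV = √(exp(σ²)−1) = √(exp(1.3060)−1) = 1.641.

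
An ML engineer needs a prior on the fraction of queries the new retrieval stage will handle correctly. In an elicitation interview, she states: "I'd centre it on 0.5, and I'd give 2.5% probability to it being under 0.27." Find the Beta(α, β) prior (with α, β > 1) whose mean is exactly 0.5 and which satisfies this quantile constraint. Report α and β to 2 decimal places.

α ≈ 8.32, β ≈ 8.32

With mean 0.5 fixed, write α = 0.5s, β = 0.5s where s = α+β.
Need P(θ < 0.27) = 0.025 under Beta(0.5s, 0.5s). Normal approximation: (q−m)/√(m(1−m)/s) ≈ z_{0.025} = -1.96, so s ≈ 0.5·0.5·(-1.96)²/(0.27−0.5)² = 18.2.
At s = 18.2: P(θ<0.27) ≈ 0.020. Adjusting to match 0.025 gives s ≈ 16.64.
So α = 0.5·16.64 ≈ 8.32, β = 0.5·16.64 ≈ 8.32.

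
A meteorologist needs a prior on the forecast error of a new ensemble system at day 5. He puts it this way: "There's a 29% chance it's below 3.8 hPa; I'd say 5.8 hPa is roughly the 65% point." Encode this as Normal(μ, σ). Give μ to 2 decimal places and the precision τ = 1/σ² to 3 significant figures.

For Normal(μ,σ), the p-quantile is μ + z_p·σ. Here z_{0.29} = -0.5534, z_{0.65} = 0.3853.
So 3.8 = μ − 0.5534σ and 5.8 = μ + 0.3853σ.
Subtracting: σ = (5.8 − 3.8)/(0.3853 − (-0.5534)) = 2.13.
Then μ = 3.8 − (-0.5534)·2.13 = 4.98.
Precision τ = 1/σ² = 1/2.131² = 0.22.

μ = 4.98, τ = 0.22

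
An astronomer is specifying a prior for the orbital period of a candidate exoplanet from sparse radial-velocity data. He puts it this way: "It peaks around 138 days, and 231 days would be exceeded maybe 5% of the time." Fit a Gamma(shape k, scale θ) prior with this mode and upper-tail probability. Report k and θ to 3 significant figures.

Gamma(k,θ) with k>1 has mode (k−1)θ, so θ = 138/(k−1).
Need P(X < 231) = 0.95 with θ tied to k this way. Start at k = 2, θ = 138: P(X<231) ≈ 0.499.
Too low — raise k to concentrate. Iterating converges to k ≈ 11.5.
Then θ = 138/(11.5−1) ≈ 13.1.

k ≈ 11.5, θ ≈ 13.1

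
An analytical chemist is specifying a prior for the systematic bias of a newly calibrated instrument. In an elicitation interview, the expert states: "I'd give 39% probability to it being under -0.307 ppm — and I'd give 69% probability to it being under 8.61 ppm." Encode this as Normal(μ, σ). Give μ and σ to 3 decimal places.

μ = 2.906, σ = 11.503

For Normal(μ,σ), the p-quantile is μ + z_p·σ. Here z_{0.39} = -0.2793, z_{0.69} = 0.4959.
So -0.307 = μ − 0.2793σ and 8.61 = μ + 0.4959σ.
Subtracting: σ = (8.61 − -0.307)/(0.4959 − (-0.2793)) = 11.503.
Then μ = -0.307 − (-0.2793)·11.503 = 2.906.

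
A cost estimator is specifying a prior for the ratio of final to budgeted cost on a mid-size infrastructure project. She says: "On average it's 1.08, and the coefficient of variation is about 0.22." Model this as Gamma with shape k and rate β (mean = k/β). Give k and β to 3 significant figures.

k ≈ 20.7, β ≈ 19.1

For Gamma(k, rate β): mean = k/β, variance = k/β², so CV = 1/√k.
CV = 0.22, hence k = 1/CV² = 20.7.
Then β = k/mean = 20.7/1.08 = 19.1.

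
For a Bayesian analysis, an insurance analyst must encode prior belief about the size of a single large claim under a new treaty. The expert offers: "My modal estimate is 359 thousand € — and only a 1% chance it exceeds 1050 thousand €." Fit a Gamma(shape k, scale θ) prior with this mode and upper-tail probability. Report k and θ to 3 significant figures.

k ≈ 4.93, θ ≈ 91.3

Gamma(k,θ) with k>1 has mode (k−1)θ, so θ = 359/(k−1).
Need P(X < 1050) = 0.99 with θ tied to k this way. Start at k = 2, θ = 359: P(X<1050) ≈ 0.789.
Too low — raise k to concentrate. Iterating converges to k ≈ 4.93.
Then θ = 359/(4.93−1) ≈ 91.3.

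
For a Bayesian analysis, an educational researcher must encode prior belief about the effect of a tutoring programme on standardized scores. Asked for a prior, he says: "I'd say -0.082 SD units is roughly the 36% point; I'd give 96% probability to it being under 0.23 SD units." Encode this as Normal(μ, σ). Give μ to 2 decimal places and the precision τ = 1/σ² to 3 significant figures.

μ = -0.03, τ = 45.7

The p-quantile of Normal(μ,σ) is μ + z_p·σ, with z_{0.36} = -0.3585 and z_{0.96} = 1.751.
Eliminate σ: μ = (z₂·x₁ − z₁·x₂)/(z₂ − z₁) = (1.751·-0.082 − (-0.3585)·0.23)/2.109 = -0.03.
Then σ = (x₂ − x₁)/(z₂ − z₁) = (0.23 − -0.082)/2.109 = 0.15.
Precision τ = 1/σ² = 1/0.1479² = 45.7.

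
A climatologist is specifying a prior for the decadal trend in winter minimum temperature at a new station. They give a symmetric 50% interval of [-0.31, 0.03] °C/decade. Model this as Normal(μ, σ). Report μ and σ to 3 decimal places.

A symmetric 50% interval runs μ ± z·σ with z = 0.6745.
Half-width = 0.17, so σ = 0.17/0.6745 = 0.252.
μ is the interval midpoint, -0.140.

μ = -0.140, σ = 0.252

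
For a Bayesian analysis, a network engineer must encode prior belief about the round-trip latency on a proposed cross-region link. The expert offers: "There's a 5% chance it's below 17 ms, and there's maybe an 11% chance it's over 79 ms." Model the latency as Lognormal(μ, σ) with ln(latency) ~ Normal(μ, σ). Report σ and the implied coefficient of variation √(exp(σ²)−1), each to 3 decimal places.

σ ≈ 0.535, CV ≈ 0.576

If T ~ Lognormal(μ,σ) then ln T ~ Normal(μ,σ), so the p-quantile of ln T is μ + z_p·σ.
ln(17) = 2.833 and ln(79) = 4.369; z_{0.05} = -1.645, z_{0.89} = 1.227.
σ = (4.369 − 2.833)/(1.227 − (-1.645)) = 0.535.
μ = 2.833 − (-1.645)·0.535 = 3.713.
CV = √(exp(σ²)−1) = √(exp(0.2862)−1) = 0.576.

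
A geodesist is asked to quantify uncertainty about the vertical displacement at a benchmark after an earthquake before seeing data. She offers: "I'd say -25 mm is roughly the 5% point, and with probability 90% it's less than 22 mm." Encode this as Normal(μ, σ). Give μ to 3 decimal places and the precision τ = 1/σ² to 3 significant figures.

For Normal(μ,σ), the p-quantile is μ + z_p·σ. Here z_{0.05} = -1.645, z_{0.9} = 1.282.
So -25 = μ − 1.645σ and 22 = μ + 1.282σ.
Subtracting: σ = (22 − -25)/(1.282 − (-1.645)) = 16.061.
Then μ = -25 − (-1.645)·16.061 = 1.417.
Precision τ = 1/σ² = 1/16.06² = 0.00388.

μ = 1.417, τ = 0.00388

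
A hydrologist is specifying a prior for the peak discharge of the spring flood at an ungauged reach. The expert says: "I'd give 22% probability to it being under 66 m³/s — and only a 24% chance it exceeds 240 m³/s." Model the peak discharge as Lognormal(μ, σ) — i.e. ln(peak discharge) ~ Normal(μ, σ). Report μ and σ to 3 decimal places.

μ ≈ 4.864, σ ≈ 0.873

If T ~ Lognormal(μ,σ) then ln T ~ Normal(μ,σ), so the p-quantile of ln T is μ + z_p·σ.
ln(66) = 4.19 and ln(240) = 5.481; z_{0.22} = -0.7722, z_{0.76} = 0.7063.
σ = (5.481 − 4.19)/(0.7063 − (-0.7722)) = 0.873.
μ = 4.19 − (-0.7722)·0.873 = 4.864.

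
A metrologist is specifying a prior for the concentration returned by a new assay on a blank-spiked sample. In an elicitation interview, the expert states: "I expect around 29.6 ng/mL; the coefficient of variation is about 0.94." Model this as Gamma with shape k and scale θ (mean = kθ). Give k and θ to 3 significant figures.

k ≈ 1.13, θ ≈ 26.2

For Gamma(k, scale θ): mean = kθ, variance = kθ², so CV = 1/√k.
CV = 0.94, hence k = 1/CV² = 1.13.
Then θ = mean/k = 29.6/1.13 = 26.2.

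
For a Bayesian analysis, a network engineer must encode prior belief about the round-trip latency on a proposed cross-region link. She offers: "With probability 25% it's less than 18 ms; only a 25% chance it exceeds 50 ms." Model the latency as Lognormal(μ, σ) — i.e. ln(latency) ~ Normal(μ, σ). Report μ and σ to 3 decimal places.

μ ≈ 3.401, σ ≈ 0.757

If T ~ Lognormal(μ,σ) then ln T ~ Normal(μ,σ), so the p-quantile of ln T is μ + z_p·σ.
ln(18) = 2.89 and ln(50) = 3.912; z_{0.25} = -0.6745, z_{0.75} = 0.6745.
σ = (3.912 − 2.89)/(0.6745 − (-0.6745)) = 0.757.
μ = 2.89 − (-0.6745)·0.757 = 3.401.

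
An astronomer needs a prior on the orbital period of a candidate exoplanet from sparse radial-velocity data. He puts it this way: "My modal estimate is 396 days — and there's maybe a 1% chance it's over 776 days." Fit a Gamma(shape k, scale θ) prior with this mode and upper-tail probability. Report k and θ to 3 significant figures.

Gamma(k,θ) with k>1 has mode (k−1)θ, so θ = 396/(k−1).
Need P(X < 776) = 0.99 with θ tied to k this way. Start at k = 2, θ = 396: P(X<776) ≈ 0.583.
Too low — raise k to concentrate. Iterating converges to k ≈ 11.9.
Then θ = 396/(11.9−1) ≈ 36.3.

k ≈ 11.9, θ ≈ 36.3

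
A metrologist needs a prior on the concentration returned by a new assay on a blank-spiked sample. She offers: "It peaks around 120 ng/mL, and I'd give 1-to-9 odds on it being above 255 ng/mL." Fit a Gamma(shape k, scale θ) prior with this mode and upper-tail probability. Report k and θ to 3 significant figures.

Gamma(k,θ) with k>1 has mode (k−1)θ, so θ = 120/(k−1).
Need P(X < 255) = 0.9 with θ tied to k this way. Start at k = 2, θ = 120: P(X<255) ≈ 0.627.
Too low — raise k to concentrate. Iterating converges to k ≈ 4.38.
Then θ = 120/(4.38−1) ≈ 35.5.

k ≈ 4.38, θ ≈ 35.5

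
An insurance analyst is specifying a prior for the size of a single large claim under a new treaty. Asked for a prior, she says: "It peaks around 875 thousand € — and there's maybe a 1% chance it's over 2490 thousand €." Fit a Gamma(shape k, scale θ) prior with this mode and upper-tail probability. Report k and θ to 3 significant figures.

Gamma(k,θ) with k>1 has mode (k−1)θ, so θ = 875/(k−1).
Need P(X < 2490) = 0.99 with θ tied to k this way. Start at k = 2, θ = 875: P(X<2490) ≈ 0.777.
Too low — raise k to concentrate. Iterating converges to k ≈ 5.17.
Then θ = 875/(5.17−1) ≈ 210.

k ≈ 5.17, θ ≈ 210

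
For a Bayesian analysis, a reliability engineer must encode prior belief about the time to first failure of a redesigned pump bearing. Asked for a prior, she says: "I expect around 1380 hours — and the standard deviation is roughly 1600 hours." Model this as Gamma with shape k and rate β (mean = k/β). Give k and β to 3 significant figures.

k ≈ 0.744, β ≈ 0.000539

For Gamma(k, rate β): mean = k/β, variance = k/β², so CV = 1/√k.
CV = SD/mean = 1600/1380 = 1.159, hence k = 1/CV² = 0.744.
Then β = k/mean = 0.744/1380 = 0.000539.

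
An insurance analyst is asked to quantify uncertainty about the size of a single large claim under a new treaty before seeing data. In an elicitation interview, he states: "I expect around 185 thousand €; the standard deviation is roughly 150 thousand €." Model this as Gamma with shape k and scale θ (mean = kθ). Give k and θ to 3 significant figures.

k ≈ 1.52, θ ≈ 122

For Gamma(k, scale θ): mean = kθ, variance = kθ², so CV = 1/√k.
CV = SD/mean = 150/185 = 0.8108, hence k = 1/CV² = 1.52.
Then θ = mean/k = 185/1.52 = 122.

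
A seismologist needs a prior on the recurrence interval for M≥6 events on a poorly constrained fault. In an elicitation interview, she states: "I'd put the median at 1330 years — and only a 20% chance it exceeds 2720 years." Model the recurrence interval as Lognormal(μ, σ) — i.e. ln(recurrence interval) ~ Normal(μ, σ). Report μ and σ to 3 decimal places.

If T ~ Lognormal(μ,σ) then ln T ~ Normal(μ,σ), so the p-quantile of ln T is μ + z_p·σ.
ln(1330) = 7.193 and ln(2720) = 7.908; z_{0.5} = 0, z_{0.8} = 0.8416.
σ = (7.908 − 7.193)/(0.8416 − (0)) = 0.850.
μ = 7.193 − (0)·0.850 = 7.193.

μ ≈ 7.193, σ ≈ 0.850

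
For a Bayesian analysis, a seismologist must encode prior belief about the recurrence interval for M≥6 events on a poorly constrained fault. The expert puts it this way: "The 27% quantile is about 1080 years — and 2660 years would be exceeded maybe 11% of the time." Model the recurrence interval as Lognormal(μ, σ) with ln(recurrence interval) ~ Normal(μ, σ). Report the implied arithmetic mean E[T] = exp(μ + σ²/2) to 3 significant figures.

If T ~ Lognormal(μ,σ) then ln T ~ Normal(μ,σ), so the p-quantile of ln T is μ + z_p·σ.
ln(1080) = 6.985 and ln(2660) = 7.886; z_{0.27} = -0.6128, z_{0.89} = 1.227.
σ = (7.886 − 6.985)/(1.227 − (-0.6128)) = 0.490.
μ = 6.985 − (-0.6128)·0.490 = 7.285.
E[T] = exp(μ + σ²/2) = exp(7.285 + 0.1201) = 1640 years.

E[T] ≈ 1640 years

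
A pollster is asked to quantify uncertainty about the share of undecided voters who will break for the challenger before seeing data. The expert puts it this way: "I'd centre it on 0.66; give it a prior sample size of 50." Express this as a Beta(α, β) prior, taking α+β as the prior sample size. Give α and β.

Under the effective-sample-size interpretation, Beta(α, β) has prior mean α/(α+β) and prior sample size α+β.
So α+β = 50 and α/(α+β) = 0.66, giving α = 0.66·50 = 33 and β = 50 − 33 = 17.

α = 33, β = 17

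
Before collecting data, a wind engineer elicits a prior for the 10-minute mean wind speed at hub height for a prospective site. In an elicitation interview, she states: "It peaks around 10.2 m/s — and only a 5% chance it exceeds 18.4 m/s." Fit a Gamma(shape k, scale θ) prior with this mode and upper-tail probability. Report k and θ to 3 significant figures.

Gamma(k,θ) with k>1 has mode (k−1)θ, so θ = 10.2/(k−1).
Need P(X < 18.4) = 0.95 with θ tied to k this way. Start at k = 2, θ = 10.2: P(X<18.4) ≈ 0.538.
Too low — raise k to concentrate. Iterating converges to k ≈ 9.01.
Then θ = 10.2/(9.01−1) ≈ 1.27.

k ≈ 9.01, θ ≈ 1.27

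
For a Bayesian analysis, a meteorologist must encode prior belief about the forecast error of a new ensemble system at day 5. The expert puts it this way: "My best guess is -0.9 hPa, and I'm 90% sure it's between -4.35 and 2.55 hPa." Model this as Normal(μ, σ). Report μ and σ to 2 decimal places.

A symmetric 90% interval runs μ ± z·σ with z = 1.645.
Half-width = 3.45, so σ = 3.45/1.645 = 2.10.
μ is the stated best guess, -0.90.

μ = -0.90, σ = 2.10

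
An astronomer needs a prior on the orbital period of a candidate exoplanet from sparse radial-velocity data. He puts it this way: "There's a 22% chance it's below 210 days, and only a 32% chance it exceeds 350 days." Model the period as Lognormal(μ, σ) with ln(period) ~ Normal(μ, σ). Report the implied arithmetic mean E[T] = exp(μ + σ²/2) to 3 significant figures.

E[T] ≈ 314 days

If T ~ Lognormal(μ,σ) then ln T ~ Normal(μ,σ), so the p-quantile of ln T is μ + z_p·σ.
ln(210) = 5.347 and ln(350) = 5.858; z_{0.22} = -0.7722, z_{0.68} = 0.4677.
σ = (5.858 − 5.347)/(0.4677 − (-0.7722)) = 0.412.
μ = 5.347 − (-0.7722)·0.412 = 5.665.
E[T] = exp(μ + σ²/2) = exp(5.665 + 0.0849) = 314 days.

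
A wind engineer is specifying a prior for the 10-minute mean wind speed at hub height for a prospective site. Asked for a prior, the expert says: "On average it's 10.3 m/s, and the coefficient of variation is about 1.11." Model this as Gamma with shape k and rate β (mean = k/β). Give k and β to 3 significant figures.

k ≈ 0.812, β ≈ 0.0788

For Gamma(k, rate β): mean = k/β, variance = k/β², so CV = 1/√k.
CV = 1.11, hence k = 1/CV² = 0.812.
Then β = k/mean = 0.812/10.3 = 0.0788.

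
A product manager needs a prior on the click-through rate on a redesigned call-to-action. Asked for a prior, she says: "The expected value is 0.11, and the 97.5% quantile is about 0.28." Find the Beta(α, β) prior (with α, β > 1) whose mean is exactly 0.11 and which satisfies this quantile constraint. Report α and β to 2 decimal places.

With mean 0.11 fixed, write α = 0.11s, β = 0.89s where s = α+β.
Need P(θ < 0.28) = 0.975 under Beta(0.11s, 0.89s). Normal approximation: (q−m)/√(m(1−m)/s) ≈ z_{0.975} = 1.96, so s ≈ 0.11·0.89·(1.96)²/(0.28−0.11)² = 13.0.
At s = 13.0: P(θ<0.28) ≈ 0.954. Adjusting to match 0.975 gives s ≈ 19.00.
So α = 0.11·19.00 ≈ 2.09, β = 0.89·19.00 ≈ 16.91.

α ≈ 2.09, β ≈ 16.91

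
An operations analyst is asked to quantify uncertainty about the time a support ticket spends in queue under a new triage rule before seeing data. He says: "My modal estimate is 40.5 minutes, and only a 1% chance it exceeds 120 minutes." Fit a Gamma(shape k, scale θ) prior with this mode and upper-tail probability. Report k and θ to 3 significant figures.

Gamma(k,θ) with k>1 has mode (k−1)θ, so θ = 40.5/(k−1).
Need P(X < 120) = 0.99 with θ tied to k this way. Start at k = 2, θ = 40.5: P(X<120) ≈ 0.795.
Too low — raise k to concentrate. Iterating converges to k ≈ 4.83.
Then θ = 40.5/(4.83−1) ≈ 10.6.

k ≈ 4.83, θ ≈ 10.6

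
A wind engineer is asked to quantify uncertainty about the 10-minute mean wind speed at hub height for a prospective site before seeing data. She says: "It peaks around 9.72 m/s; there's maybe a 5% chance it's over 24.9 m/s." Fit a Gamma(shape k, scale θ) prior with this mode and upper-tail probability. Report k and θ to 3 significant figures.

k ≈ 4.06, θ ≈ 3.18

Gamma(k,θ) with k>1 has mode (k−1)θ, so θ = 9.72/(k−1).
Need P(X < 24.9) = 0.95 with θ tied to k this way. Start at k = 2, θ = 9.72: P(X<24.9) ≈ 0.725.
Too low — raise k to concentrate. Iterating converges to k ≈ 4.06.
Then θ = 9.72/(4.06−1) ≈ 3.18.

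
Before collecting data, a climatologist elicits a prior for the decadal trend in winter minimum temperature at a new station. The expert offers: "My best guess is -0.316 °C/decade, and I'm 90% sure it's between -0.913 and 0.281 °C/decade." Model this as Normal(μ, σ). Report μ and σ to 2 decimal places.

μ = -0.32, σ = 0.36

A symmetric 90% interval runs μ ± z·σ with z = 1.645.
Half-width = 0.597, so σ = 0.597/1.645 = 0.36.
μ is the stated best guess, -0.32.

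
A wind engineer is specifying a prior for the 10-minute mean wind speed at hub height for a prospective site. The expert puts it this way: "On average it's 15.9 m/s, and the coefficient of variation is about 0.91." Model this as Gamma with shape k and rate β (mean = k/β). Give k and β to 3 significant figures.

k ≈ 1.21, β ≈ 0.0759

For Gamma(k, rate β): mean = k/β, variance = k/β², so CV = 1/√k.
CV = 0.91, hence k = 1/CV² = 1.21.
Then β = k/mean = 1.21/15.9 = 0.0759.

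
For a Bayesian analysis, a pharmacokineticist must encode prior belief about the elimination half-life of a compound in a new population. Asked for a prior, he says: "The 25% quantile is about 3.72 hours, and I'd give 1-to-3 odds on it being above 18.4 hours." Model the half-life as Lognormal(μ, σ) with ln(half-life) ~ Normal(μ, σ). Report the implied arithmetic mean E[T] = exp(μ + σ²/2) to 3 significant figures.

E[T] ≈ 16.7 hours

If T ~ Lognormal(μ,σ) then ln T ~ Normal(μ,σ), so the p-quantile of ln T is μ + z_p·σ.
ln(3.72) = 1.314 and ln(18.4) = 2.912; z_{0.25} = -0.6745, z_{0.75} = 0.6745.
σ = (2.912 − 1.314)/(0.6745 − (-0.6745)) = 1.185.
μ = 1.314 − (-0.6745)·1.185 = 2.113.
E[T] = exp(μ + σ²/2) = exp(2.113 + 0.7022) = 16.7 hours.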